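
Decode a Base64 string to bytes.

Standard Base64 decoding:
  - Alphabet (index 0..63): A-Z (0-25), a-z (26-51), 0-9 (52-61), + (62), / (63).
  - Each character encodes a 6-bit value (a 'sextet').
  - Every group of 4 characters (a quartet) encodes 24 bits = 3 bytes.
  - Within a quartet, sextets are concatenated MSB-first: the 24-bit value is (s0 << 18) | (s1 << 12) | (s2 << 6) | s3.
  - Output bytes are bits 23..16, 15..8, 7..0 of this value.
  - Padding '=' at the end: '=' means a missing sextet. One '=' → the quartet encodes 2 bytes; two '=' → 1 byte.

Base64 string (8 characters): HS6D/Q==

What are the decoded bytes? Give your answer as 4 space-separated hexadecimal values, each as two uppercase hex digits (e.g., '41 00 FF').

After char 0 ('H'=7): chars_in_quartet=1 acc=0x7 bytes_emitted=0
After char 1 ('S'=18): chars_in_quartet=2 acc=0x1D2 bytes_emitted=0
After char 2 ('6'=58): chars_in_quartet=3 acc=0x74BA bytes_emitted=0
After char 3 ('D'=3): chars_in_quartet=4 acc=0x1D2E83 -> emit 1D 2E 83, reset; bytes_emitted=3
After char 4 ('/'=63): chars_in_quartet=1 acc=0x3F bytes_emitted=3
After char 5 ('Q'=16): chars_in_quartet=2 acc=0xFD0 bytes_emitted=3
Padding '==': partial quartet acc=0xFD0 -> emit FD; bytes_emitted=4

Answer: 1D 2E 83 FD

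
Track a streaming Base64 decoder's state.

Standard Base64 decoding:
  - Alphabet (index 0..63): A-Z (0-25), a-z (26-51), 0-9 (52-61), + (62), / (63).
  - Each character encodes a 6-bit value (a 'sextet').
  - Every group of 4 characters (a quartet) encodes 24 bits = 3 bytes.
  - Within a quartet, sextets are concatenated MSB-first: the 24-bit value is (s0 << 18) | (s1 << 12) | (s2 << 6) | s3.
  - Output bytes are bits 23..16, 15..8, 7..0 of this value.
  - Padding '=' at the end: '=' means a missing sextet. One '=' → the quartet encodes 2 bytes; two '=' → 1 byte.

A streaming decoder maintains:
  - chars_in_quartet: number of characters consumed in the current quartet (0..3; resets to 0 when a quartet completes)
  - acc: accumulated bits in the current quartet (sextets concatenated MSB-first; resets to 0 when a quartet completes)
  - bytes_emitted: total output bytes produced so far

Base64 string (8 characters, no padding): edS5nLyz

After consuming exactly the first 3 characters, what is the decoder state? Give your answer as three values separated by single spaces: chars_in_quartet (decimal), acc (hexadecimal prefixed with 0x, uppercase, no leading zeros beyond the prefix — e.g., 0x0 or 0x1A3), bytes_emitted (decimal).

After char 0 ('e'=30): chars_in_quartet=1 acc=0x1E bytes_emitted=0
After char 1 ('d'=29): chars_in_quartet=2 acc=0x79D bytes_emitted=0
After char 2 ('S'=18): chars_in_quartet=3 acc=0x1E752 bytes_emitted=0

Answer: 3 0x1E752 0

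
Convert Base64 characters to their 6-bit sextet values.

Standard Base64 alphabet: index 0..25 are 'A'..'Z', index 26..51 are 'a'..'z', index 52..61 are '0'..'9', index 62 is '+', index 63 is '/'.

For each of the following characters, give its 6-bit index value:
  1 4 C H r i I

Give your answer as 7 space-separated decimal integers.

Answer: 53 56 2 7 43 34 8

Derivation:
'1': 0..9 range, 52 + ord('1') − ord('0') = 53
'4': 0..9 range, 52 + ord('4') − ord('0') = 56
'C': A..Z range, ord('C') − ord('A') = 2
'H': A..Z range, ord('H') − ord('A') = 7
'r': a..z range, 26 + ord('r') − ord('a') = 43
'i': a..z range, 26 + ord('i') − ord('a') = 34
'I': A..Z range, ord('I') − ord('A') = 8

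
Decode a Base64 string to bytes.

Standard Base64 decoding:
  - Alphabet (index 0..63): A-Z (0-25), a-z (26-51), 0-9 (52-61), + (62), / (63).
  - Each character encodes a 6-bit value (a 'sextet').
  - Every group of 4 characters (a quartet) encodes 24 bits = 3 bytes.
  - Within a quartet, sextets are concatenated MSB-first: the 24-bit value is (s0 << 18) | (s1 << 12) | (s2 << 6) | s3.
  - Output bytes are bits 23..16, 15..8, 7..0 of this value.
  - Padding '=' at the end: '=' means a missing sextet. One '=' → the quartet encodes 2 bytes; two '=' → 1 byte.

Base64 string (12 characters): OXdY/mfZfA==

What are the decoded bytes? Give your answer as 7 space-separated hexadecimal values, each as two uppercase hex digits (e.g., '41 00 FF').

After char 0 ('O'=14): chars_in_quartet=1 acc=0xE bytes_emitted=0
After char 1 ('X'=23): chars_in_quartet=2 acc=0x397 bytes_emitted=0
After char 2 ('d'=29): chars_in_quartet=3 acc=0xE5DD bytes_emitted=0
After char 3 ('Y'=24): chars_in_quartet=4 acc=0x397758 -> emit 39 77 58, reset; bytes_emitted=3
After char 4 ('/'=63): chars_in_quartet=1 acc=0x3F bytes_emitted=3
After char 5 ('m'=38): chars_in_quartet=2 acc=0xFE6 bytes_emitted=3
After char 6 ('f'=31): chars_in_quartet=3 acc=0x3F99F bytes_emitted=3
After char 7 ('Z'=25): chars_in_quartet=4 acc=0xFE67D9 -> emit FE 67 D9, reset; bytes_emitted=6
After char 8 ('f'=31): chars_in_quartet=1 acc=0x1F bytes_emitted=6
After char 9 ('A'=0): chars_in_quartet=2 acc=0x7C0 bytes_emitted=6
Padding '==': partial quartet acc=0x7C0 -> emit 7C; bytes_emitted=7

Answer: 39 77 58 FE 67 D9 7C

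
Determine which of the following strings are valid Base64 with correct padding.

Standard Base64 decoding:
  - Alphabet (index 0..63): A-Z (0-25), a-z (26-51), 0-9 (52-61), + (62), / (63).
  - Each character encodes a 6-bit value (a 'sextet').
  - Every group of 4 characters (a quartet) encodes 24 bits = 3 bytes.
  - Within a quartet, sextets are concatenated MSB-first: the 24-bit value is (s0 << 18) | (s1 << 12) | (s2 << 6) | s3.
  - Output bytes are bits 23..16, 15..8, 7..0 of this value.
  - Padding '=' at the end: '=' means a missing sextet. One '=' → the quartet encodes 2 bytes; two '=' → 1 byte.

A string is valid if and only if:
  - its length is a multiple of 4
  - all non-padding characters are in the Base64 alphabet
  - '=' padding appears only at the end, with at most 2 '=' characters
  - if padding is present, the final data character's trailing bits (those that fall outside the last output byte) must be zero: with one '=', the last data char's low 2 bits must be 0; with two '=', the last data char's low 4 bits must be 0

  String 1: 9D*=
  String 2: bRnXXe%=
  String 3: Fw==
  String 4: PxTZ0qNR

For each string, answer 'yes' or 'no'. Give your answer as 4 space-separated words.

String 1: '9D*=' → invalid (bad char(s): ['*'])
String 2: 'bRnXXe%=' → invalid (bad char(s): ['%'])
String 3: 'Fw==' → valid
String 4: 'PxTZ0qNR' → valid

Answer: no no yes yes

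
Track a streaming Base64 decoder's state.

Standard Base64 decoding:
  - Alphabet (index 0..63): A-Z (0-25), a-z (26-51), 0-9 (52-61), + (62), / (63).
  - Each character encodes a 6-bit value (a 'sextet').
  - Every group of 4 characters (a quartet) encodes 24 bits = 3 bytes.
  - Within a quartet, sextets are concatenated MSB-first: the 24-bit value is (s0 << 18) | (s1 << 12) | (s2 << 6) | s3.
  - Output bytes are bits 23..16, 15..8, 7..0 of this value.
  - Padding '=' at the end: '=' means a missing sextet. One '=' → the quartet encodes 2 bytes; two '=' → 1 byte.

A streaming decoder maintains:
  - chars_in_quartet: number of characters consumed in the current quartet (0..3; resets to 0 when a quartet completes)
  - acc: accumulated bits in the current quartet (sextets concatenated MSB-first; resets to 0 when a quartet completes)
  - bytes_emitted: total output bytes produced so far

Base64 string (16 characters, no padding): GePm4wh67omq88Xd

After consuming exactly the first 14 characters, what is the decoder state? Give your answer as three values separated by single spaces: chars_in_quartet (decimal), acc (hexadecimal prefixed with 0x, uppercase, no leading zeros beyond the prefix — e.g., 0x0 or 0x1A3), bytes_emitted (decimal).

After char 0 ('G'=6): chars_in_quartet=1 acc=0x6 bytes_emitted=0
After char 1 ('e'=30): chars_in_quartet=2 acc=0x19E bytes_emitted=0
After char 2 ('P'=15): chars_in_quartet=3 acc=0x678F bytes_emitted=0
After char 3 ('m'=38): chars_in_quartet=4 acc=0x19E3E6 -> emit 19 E3 E6, reset; bytes_emitted=3
After char 4 ('4'=56): chars_in_quartet=1 acc=0x38 bytes_emitted=3
After char 5 ('w'=48): chars_in_quartet=2 acc=0xE30 bytes_emitted=3
After char 6 ('h'=33): chars_in_quartet=3 acc=0x38C21 bytes_emitted=3
After char 7 ('6'=58): chars_in_quartet=4 acc=0xE3087A -> emit E3 08 7A, reset; bytes_emitted=6
After char 8 ('7'=59): chars_in_quartet=1 acc=0x3B bytes_emitted=6
After char 9 ('o'=40): chars_in_quartet=2 acc=0xEE8 bytes_emitted=6
After char 10 ('m'=38): chars_in_quartet=3 acc=0x3BA26 bytes_emitted=6
After char 11 ('q'=42): chars_in_quartet=4 acc=0xEE89AA -> emit EE 89 AA, reset; bytes_emitted=9
After char 12 ('8'=60): chars_in_quartet=1 acc=0x3C bytes_emitted=9
After char 13 ('8'=60): chars_in_quartet=2 acc=0xF3C bytes_emitted=9

Answer: 2 0xF3C 9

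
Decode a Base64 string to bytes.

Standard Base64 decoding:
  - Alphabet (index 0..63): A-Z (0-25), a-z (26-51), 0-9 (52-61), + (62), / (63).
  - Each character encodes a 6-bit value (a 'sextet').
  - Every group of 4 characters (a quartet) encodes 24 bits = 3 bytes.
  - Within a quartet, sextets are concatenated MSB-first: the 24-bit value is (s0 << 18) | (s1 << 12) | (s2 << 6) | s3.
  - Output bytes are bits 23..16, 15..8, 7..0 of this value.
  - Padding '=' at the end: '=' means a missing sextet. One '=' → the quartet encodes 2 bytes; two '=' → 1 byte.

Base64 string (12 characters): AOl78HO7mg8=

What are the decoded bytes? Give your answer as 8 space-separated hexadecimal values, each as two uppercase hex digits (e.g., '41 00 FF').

After char 0 ('A'=0): chars_in_quartet=1 acc=0x0 bytes_emitted=0
After char 1 ('O'=14): chars_in_quartet=2 acc=0xE bytes_emitted=0
After char 2 ('l'=37): chars_in_quartet=3 acc=0x3A5 bytes_emitted=0
After char 3 ('7'=59): chars_in_quartet=4 acc=0xE97B -> emit 00 E9 7B, reset; bytes_emitted=3
After char 4 ('8'=60): chars_in_quartet=1 acc=0x3C bytes_emitted=3
After char 5 ('H'=7): chars_in_quartet=2 acc=0xF07 bytes_emitted=3
After char 6 ('O'=14): chars_in_quartet=3 acc=0x3C1CE bytes_emitted=3
After char 7 ('7'=59): chars_in_quartet=4 acc=0xF073BB -> emit F0 73 BB, reset; bytes_emitted=6
After char 8 ('m'=38): chars_in_quartet=1 acc=0x26 bytes_emitted=6
After char 9 ('g'=32): chars_in_quartet=2 acc=0x9A0 bytes_emitted=6
After char 10 ('8'=60): chars_in_quartet=3 acc=0x2683C bytes_emitted=6
Padding '=': partial quartet acc=0x2683C -> emit 9A 0F; bytes_emitted=8

Answer: 00 E9 7B F0 73 BB 9A 0F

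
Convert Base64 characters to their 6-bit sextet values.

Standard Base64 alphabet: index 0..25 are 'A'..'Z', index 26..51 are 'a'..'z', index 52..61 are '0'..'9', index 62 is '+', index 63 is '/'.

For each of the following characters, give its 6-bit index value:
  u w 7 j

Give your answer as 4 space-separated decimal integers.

'u': a..z range, 26 + ord('u') − ord('a') = 46
'w': a..z range, 26 + ord('w') − ord('a') = 48
'7': 0..9 range, 52 + ord('7') − ord('0') = 59
'j': a..z range, 26 + ord('j') − ord('a') = 35

Answer: 46 48 59 35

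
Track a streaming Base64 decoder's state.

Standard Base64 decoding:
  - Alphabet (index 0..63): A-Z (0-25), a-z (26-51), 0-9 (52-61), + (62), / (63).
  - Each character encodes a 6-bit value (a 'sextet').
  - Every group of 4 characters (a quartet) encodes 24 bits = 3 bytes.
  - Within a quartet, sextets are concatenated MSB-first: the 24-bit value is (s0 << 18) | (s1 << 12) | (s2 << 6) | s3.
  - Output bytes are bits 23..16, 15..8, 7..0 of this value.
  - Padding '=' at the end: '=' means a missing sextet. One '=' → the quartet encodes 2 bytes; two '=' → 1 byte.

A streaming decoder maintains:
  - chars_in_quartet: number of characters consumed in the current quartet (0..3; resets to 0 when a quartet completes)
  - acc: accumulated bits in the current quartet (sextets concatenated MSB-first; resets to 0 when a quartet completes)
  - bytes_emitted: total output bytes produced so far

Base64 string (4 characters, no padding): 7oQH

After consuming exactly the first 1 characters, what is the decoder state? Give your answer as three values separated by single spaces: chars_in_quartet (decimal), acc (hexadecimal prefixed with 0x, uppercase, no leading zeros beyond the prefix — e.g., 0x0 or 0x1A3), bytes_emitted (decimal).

After char 0 ('7'=59): chars_in_quartet=1 acc=0x3B bytes_emitted=0

Answer: 1 0x3B 0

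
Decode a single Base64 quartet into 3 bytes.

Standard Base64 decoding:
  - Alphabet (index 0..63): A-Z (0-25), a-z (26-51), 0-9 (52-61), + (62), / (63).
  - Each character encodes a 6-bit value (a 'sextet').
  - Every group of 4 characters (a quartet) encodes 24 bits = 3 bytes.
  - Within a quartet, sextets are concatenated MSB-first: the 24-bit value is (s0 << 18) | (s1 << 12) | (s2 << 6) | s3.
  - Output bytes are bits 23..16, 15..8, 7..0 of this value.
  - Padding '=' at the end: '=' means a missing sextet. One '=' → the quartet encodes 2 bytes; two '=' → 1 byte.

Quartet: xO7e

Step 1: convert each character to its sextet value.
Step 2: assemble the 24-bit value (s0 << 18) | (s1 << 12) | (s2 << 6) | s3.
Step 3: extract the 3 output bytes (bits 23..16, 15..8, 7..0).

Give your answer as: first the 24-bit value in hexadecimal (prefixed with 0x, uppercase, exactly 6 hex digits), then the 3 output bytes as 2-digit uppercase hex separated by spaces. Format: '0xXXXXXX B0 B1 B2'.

Sextets: x=49, O=14, 7=59, e=30
24-bit: (49<<18) | (14<<12) | (59<<6) | 30
      = 0xC40000 | 0x00E000 | 0x000EC0 | 0x00001E
      = 0xC4EEDE
Bytes: (v>>16)&0xFF=C4, (v>>8)&0xFF=EE, v&0xFF=DE

Answer: 0xC4EEDE C4 EE DE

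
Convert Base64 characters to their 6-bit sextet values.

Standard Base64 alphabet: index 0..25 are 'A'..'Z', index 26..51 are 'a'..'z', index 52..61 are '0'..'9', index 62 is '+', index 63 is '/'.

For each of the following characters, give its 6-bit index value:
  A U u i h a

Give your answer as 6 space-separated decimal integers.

Answer: 0 20 46 34 33 26

Derivation:
'A': A..Z range, ord('A') − ord('A') = 0
'U': A..Z range, ord('U') − ord('A') = 20
'u': a..z range, 26 + ord('u') − ord('a') = 46
'i': a..z range, 26 + ord('i') − ord('a') = 34
'h': a..z range, 26 + ord('h') − ord('a') = 33
'a': a..z range, 26 + ord('a') − ord('a') = 26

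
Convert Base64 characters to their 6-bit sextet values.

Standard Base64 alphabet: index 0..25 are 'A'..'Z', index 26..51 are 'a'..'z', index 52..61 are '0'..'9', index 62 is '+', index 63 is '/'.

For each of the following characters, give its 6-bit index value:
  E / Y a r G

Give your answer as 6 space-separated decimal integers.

'E': A..Z range, ord('E') − ord('A') = 4
'/': index 63
'Y': A..Z range, ord('Y') − ord('A') = 24
'a': a..z range, 26 + ord('a') − ord('a') = 26
'r': a..z range, 26 + ord('r') − ord('a') = 43
'G': A..Z range, ord('G') − ord('A') = 6

Answer: 4 63 24 26 43 6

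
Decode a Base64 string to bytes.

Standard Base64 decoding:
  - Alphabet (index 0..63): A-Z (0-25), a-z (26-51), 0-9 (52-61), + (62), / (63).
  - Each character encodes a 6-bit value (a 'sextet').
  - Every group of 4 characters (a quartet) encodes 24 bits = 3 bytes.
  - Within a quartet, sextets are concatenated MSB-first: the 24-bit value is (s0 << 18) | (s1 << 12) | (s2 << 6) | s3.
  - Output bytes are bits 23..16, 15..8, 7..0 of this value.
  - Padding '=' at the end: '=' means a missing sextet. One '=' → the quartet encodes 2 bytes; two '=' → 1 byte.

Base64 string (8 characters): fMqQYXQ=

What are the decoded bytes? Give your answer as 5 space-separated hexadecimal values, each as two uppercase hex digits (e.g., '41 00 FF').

After char 0 ('f'=31): chars_in_quartet=1 acc=0x1F bytes_emitted=0
After char 1 ('M'=12): chars_in_quartet=2 acc=0x7CC bytes_emitted=0
After char 2 ('q'=42): chars_in_quartet=3 acc=0x1F32A bytes_emitted=0
After char 3 ('Q'=16): chars_in_quartet=4 acc=0x7CCA90 -> emit 7C CA 90, reset; bytes_emitted=3
After char 4 ('Y'=24): chars_in_quartet=1 acc=0x18 bytes_emitted=3
After char 5 ('X'=23): chars_in_quartet=2 acc=0x617 bytes_emitted=3
After char 6 ('Q'=16): chars_in_quartet=3 acc=0x185D0 bytes_emitted=3
Padding '=': partial quartet acc=0x185D0 -> emit 61 74; bytes_emitted=5

Answer: 7C CA 90 61 74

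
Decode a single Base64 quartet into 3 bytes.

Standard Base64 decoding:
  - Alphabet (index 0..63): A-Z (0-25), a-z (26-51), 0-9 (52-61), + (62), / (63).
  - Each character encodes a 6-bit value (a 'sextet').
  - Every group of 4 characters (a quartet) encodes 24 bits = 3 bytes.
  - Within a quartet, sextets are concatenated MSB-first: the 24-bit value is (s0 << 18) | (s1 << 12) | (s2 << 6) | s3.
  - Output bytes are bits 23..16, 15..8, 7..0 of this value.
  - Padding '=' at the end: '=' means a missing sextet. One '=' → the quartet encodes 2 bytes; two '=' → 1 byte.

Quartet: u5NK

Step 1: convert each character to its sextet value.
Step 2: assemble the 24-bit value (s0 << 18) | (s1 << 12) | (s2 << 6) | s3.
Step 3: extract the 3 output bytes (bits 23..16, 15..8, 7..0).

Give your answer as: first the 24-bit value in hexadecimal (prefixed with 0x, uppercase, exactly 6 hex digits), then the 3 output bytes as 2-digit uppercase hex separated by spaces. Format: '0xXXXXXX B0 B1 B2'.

Answer: 0xBB934A BB 93 4A

Derivation:
Sextets: u=46, 5=57, N=13, K=10
24-bit: (46<<18) | (57<<12) | (13<<6) | 10
      = 0xB80000 | 0x039000 | 0x000340 | 0x00000A
      = 0xBB934A
Bytes: (v>>16)&0xFF=BB, (v>>8)&0xFF=93, v&0xFF=4A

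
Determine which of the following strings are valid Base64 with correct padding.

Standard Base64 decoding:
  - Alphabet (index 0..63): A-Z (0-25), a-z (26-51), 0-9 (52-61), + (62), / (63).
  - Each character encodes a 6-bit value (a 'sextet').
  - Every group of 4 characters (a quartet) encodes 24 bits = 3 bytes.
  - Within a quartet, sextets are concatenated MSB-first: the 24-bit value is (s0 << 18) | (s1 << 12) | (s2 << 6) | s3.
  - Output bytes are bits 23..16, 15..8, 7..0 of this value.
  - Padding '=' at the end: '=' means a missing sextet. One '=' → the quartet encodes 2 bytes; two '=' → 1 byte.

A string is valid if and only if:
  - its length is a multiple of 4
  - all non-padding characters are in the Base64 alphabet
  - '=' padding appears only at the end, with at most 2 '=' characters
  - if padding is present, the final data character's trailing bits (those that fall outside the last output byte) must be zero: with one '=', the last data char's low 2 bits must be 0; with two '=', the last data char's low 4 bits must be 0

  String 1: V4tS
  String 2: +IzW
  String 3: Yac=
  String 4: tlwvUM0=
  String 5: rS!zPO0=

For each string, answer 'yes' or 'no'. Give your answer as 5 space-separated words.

Answer: yes yes yes yes no

Derivation:
String 1: 'V4tS' → valid
String 2: '+IzW' → valid
String 3: 'Yac=' → valid
String 4: 'tlwvUM0=' → valid
String 5: 'rS!zPO0=' → invalid (bad char(s): ['!'])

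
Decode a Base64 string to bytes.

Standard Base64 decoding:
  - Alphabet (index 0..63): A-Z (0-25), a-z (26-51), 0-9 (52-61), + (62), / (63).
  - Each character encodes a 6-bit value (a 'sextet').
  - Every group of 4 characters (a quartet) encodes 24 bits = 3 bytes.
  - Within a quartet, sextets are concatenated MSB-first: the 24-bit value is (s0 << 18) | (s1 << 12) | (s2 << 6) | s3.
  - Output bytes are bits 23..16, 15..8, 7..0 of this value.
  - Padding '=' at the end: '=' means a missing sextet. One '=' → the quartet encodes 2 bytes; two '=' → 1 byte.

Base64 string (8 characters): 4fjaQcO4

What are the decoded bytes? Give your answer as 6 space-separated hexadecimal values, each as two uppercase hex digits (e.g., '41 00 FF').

Answer: E1 F8 DA 41 C3 B8

Derivation:
After char 0 ('4'=56): chars_in_quartet=1 acc=0x38 bytes_emitted=0
After char 1 ('f'=31): chars_in_quartet=2 acc=0xE1F bytes_emitted=0
After char 2 ('j'=35): chars_in_quartet=3 acc=0x387E3 bytes_emitted=0
After char 3 ('a'=26): chars_in_quartet=4 acc=0xE1F8DA -> emit E1 F8 DA, reset; bytes_emitted=3
After char 4 ('Q'=16): chars_in_quartet=1 acc=0x10 bytes_emitted=3
After char 5 ('c'=28): chars_in_quartet=2 acc=0x41C bytes_emitted=3
After char 6 ('O'=14): chars_in_quartet=3 acc=0x1070E bytes_emitted=3
After char 7 ('4'=56): chars_in_quartet=4 acc=0x41C3B8 -> emit 41 C3 B8, reset; bytes_emitted=6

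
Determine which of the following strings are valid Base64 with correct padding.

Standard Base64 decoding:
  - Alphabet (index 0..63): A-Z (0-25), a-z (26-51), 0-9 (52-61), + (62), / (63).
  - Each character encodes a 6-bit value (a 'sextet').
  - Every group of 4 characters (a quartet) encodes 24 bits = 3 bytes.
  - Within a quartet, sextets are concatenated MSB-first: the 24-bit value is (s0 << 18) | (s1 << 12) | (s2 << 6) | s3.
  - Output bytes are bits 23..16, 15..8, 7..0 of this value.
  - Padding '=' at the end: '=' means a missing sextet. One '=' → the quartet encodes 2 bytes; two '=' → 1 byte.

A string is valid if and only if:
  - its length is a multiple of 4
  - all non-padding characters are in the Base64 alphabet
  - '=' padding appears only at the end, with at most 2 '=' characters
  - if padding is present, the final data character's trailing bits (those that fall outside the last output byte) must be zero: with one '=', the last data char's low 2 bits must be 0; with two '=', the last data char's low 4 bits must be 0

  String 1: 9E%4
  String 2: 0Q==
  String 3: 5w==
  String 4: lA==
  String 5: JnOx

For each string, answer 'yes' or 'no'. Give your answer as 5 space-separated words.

Answer: no yes yes yes yes

Derivation:
String 1: '9E%4' → invalid (bad char(s): ['%'])
String 2: '0Q==' → valid
String 3: '5w==' → valid
String 4: 'lA==' → valid
String 5: 'JnOx' → valid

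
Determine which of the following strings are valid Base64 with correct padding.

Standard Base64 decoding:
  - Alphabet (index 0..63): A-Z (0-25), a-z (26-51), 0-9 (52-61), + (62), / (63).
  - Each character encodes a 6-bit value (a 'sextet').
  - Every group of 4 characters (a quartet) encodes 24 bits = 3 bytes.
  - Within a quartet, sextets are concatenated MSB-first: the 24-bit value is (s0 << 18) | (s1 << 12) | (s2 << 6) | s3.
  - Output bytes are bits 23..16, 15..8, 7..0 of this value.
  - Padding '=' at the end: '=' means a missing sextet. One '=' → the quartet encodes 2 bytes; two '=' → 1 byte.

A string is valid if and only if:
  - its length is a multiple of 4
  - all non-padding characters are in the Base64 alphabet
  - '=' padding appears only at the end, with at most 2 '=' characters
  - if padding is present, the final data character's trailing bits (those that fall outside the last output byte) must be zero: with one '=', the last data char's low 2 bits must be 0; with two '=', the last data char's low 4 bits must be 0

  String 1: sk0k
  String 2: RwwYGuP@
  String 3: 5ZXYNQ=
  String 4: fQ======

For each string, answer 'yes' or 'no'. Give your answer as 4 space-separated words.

String 1: 'sk0k' → valid
String 2: 'RwwYGuP@' → invalid (bad char(s): ['@'])
String 3: '5ZXYNQ=' → invalid (len=7 not mult of 4)
String 4: 'fQ======' → invalid (6 pad chars (max 2))

Answer: yes no no no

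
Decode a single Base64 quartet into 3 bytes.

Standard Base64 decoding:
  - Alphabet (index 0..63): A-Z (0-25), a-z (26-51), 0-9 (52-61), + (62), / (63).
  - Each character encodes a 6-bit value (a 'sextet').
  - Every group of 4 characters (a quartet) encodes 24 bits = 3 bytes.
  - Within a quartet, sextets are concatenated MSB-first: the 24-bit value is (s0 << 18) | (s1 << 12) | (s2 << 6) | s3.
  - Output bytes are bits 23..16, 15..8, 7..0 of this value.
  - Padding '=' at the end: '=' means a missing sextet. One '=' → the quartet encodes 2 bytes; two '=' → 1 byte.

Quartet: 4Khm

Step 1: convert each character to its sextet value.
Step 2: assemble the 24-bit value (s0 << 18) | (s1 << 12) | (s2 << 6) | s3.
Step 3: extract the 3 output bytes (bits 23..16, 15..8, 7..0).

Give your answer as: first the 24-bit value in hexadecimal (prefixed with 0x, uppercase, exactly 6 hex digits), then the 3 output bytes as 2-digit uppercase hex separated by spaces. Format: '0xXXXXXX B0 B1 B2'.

Sextets: 4=56, K=10, h=33, m=38
24-bit: (56<<18) | (10<<12) | (33<<6) | 38
      = 0xE00000 | 0x00A000 | 0x000840 | 0x000026
      = 0xE0A866
Bytes: (v>>16)&0xFF=E0, (v>>8)&0xFF=A8, v&0xFF=66

Answer: 0xE0A866 E0 A8 66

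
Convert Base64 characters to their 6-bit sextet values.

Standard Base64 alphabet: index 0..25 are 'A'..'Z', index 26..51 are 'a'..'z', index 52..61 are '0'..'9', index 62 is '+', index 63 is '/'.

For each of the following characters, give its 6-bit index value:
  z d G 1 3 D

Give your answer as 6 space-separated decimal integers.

Answer: 51 29 6 53 55 3

Derivation:
'z': a..z range, 26 + ord('z') − ord('a') = 51
'd': a..z range, 26 + ord('d') − ord('a') = 29
'G': A..Z range, ord('G') − ord('A') = 6
'1': 0..9 range, 52 + ord('1') − ord('0') = 53
'3': 0..9 range, 52 + ord('3') − ord('0') = 55
'D': A..Z range, ord('D') − ord('A') = 3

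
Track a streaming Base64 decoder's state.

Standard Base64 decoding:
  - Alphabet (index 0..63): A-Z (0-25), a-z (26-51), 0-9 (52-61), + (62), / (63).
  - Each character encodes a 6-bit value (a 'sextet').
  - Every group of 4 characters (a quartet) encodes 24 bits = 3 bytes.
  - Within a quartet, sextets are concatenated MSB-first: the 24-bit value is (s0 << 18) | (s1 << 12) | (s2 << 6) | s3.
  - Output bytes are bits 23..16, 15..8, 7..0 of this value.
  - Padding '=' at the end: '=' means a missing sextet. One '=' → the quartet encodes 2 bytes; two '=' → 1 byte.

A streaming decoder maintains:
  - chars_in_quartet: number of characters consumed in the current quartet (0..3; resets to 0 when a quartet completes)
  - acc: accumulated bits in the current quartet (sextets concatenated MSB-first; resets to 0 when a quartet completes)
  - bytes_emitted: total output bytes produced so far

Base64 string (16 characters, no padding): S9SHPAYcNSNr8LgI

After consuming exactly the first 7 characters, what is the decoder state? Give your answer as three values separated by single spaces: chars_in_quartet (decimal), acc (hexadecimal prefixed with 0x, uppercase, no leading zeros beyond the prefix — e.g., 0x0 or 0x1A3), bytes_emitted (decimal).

Answer: 3 0xF018 3

Derivation:
After char 0 ('S'=18): chars_in_quartet=1 acc=0x12 bytes_emitted=0
After char 1 ('9'=61): chars_in_quartet=2 acc=0x4BD bytes_emitted=0
After char 2 ('S'=18): chars_in_quartet=3 acc=0x12F52 bytes_emitted=0
After char 3 ('H'=7): chars_in_quartet=4 acc=0x4BD487 -> emit 4B D4 87, reset; bytes_emitted=3
After char 4 ('P'=15): chars_in_quartet=1 acc=0xF bytes_emitted=3
After char 5 ('A'=0): chars_in_quartet=2 acc=0x3C0 bytes_emitted=3
After char 6 ('Y'=24): chars_in_quartet=3 acc=0xF018 bytes_emitted=3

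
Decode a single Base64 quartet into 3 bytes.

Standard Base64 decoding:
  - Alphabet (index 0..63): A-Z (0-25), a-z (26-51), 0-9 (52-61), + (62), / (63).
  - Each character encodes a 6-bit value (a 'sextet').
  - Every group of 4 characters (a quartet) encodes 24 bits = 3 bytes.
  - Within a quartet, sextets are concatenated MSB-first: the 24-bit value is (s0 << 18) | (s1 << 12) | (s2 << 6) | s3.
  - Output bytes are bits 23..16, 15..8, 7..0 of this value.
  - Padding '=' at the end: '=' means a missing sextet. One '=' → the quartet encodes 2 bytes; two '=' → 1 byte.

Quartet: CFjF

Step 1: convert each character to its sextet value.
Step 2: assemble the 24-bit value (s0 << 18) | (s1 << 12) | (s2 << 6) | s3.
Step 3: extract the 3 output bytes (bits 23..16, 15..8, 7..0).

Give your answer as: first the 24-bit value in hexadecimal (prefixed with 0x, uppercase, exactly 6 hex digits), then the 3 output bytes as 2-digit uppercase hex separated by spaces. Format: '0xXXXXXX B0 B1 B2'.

Answer: 0x0858C5 08 58 C5

Derivation:
Sextets: C=2, F=5, j=35, F=5
24-bit: (2<<18) | (5<<12) | (35<<6) | 5
      = 0x080000 | 0x005000 | 0x0008C0 | 0x000005
      = 0x0858C5
Bytes: (v>>16)&0xFF=08, (v>>8)&0xFF=58, v&0xFF=C5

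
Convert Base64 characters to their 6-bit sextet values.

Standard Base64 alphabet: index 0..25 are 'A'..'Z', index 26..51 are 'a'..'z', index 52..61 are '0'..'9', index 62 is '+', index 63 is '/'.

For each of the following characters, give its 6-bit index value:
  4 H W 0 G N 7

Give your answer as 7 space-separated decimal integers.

Answer: 56 7 22 52 6 13 59

Derivation:
'4': 0..9 range, 52 + ord('4') − ord('0') = 56
'H': A..Z range, ord('H') − ord('A') = 7
'W': A..Z range, ord('W') − ord('A') = 22
'0': 0..9 range, 52 + ord('0') − ord('0') = 52
'G': A..Z range, ord('G') − ord('A') = 6
'N': A..Z range, ord('N') − ord('A') = 13
'7': 0..9 range, 52 + ord('7') − ord('0') = 59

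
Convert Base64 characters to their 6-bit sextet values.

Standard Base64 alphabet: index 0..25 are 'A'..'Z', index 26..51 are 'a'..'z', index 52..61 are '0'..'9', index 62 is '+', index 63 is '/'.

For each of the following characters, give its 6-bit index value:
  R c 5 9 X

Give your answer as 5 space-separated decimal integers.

'R': A..Z range, ord('R') − ord('A') = 17
'c': a..z range, 26 + ord('c') − ord('a') = 28
'5': 0..9 range, 52 + ord('5') − ord('0') = 57
'9': 0..9 range, 52 + ord('9') − ord('0') = 61
'X': A..Z range, ord('X') − ord('A') = 23

Answer: 17 28 57 61 23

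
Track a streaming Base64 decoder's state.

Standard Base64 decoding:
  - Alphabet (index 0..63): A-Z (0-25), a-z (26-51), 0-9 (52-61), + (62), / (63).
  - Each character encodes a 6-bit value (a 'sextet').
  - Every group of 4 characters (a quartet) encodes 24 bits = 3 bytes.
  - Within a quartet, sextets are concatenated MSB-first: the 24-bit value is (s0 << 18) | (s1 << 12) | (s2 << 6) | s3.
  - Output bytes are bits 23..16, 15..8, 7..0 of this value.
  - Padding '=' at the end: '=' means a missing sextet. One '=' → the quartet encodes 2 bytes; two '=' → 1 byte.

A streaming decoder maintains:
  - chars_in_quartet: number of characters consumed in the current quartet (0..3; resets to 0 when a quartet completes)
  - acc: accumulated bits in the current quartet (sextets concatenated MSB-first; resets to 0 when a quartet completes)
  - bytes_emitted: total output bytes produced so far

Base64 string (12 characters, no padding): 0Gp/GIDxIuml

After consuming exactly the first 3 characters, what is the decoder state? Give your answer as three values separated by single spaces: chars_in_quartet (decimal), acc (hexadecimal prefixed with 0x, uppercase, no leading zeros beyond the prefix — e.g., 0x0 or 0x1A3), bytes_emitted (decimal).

Answer: 3 0x341A9 0

Derivation:
After char 0 ('0'=52): chars_in_quartet=1 acc=0x34 bytes_emitted=0
After char 1 ('G'=6): chars_in_quartet=2 acc=0xD06 bytes_emitted=0
After char 2 ('p'=41): chars_in_quartet=3 acc=0x341A9 bytes_emitted=0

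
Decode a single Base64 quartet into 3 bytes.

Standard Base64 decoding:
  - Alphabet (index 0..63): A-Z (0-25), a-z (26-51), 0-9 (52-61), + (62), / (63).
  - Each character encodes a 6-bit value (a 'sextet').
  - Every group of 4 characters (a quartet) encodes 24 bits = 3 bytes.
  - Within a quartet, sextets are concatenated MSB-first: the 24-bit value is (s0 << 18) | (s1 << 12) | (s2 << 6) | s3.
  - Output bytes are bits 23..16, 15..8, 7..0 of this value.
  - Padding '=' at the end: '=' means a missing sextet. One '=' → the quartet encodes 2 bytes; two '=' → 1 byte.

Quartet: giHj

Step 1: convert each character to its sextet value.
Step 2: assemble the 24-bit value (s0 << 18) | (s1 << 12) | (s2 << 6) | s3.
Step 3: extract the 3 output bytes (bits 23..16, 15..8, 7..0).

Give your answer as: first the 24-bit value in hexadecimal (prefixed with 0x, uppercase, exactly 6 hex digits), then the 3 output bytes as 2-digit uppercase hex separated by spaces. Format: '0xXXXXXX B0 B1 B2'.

Answer: 0x8221E3 82 21 E3

Derivation:
Sextets: g=32, i=34, H=7, j=35
24-bit: (32<<18) | (34<<12) | (7<<6) | 35
      = 0x800000 | 0x022000 | 0x0001C0 | 0x000023
      = 0x8221E3
Bytes: (v>>16)&0xFF=82, (v>>8)&0xFF=21, v&0xFF=E3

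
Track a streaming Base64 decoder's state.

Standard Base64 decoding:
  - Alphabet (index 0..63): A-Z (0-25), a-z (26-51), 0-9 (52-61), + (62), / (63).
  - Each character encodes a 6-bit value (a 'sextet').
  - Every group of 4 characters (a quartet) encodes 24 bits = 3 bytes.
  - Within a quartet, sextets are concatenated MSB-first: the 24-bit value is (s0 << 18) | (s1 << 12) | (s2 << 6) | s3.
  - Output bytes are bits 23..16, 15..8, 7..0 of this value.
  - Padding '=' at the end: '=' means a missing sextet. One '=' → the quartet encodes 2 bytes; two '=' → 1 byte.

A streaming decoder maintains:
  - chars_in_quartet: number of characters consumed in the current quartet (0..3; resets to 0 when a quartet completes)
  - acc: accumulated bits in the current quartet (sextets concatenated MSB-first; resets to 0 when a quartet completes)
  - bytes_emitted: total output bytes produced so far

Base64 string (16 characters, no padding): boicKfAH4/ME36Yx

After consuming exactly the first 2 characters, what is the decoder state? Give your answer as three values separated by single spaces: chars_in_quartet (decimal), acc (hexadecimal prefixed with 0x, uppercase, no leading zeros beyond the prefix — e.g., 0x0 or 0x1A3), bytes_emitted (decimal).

After char 0 ('b'=27): chars_in_quartet=1 acc=0x1B bytes_emitted=0
After char 1 ('o'=40): chars_in_quartet=2 acc=0x6E8 bytes_emitted=0

Answer: 2 0x6E8 0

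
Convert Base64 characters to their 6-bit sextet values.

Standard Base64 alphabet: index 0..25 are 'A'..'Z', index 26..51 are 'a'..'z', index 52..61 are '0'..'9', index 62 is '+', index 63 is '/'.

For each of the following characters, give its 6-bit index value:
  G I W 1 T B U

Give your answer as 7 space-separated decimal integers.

'G': A..Z range, ord('G') − ord('A') = 6
'I': A..Z range, ord('I') − ord('A') = 8
'W': A..Z range, ord('W') − ord('A') = 22
'1': 0..9 range, 52 + ord('1') − ord('0') = 53
'T': A..Z range, ord('T') − ord('A') = 19
'B': A..Z range, ord('B') − ord('A') = 1
'U': A..Z range, ord('U') − ord('A') = 20

Answer: 6 8 22 53 19 1 20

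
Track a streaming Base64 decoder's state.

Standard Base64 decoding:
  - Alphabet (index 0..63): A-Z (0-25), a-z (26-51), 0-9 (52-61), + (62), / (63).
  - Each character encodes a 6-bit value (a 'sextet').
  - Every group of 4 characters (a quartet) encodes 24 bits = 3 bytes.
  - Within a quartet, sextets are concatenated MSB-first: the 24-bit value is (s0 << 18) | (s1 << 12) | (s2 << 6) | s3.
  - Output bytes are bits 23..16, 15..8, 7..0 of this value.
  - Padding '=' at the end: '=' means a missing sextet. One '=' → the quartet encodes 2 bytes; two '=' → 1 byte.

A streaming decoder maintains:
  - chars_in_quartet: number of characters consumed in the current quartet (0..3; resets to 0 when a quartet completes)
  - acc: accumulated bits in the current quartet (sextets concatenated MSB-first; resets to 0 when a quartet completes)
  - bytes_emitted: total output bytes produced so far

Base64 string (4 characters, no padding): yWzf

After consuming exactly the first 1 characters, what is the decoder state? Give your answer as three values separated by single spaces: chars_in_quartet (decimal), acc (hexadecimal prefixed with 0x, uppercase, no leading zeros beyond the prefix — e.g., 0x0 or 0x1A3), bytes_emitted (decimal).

After char 0 ('y'=50): chars_in_quartet=1 acc=0x32 bytes_emitted=0

Answer: 1 0x32 0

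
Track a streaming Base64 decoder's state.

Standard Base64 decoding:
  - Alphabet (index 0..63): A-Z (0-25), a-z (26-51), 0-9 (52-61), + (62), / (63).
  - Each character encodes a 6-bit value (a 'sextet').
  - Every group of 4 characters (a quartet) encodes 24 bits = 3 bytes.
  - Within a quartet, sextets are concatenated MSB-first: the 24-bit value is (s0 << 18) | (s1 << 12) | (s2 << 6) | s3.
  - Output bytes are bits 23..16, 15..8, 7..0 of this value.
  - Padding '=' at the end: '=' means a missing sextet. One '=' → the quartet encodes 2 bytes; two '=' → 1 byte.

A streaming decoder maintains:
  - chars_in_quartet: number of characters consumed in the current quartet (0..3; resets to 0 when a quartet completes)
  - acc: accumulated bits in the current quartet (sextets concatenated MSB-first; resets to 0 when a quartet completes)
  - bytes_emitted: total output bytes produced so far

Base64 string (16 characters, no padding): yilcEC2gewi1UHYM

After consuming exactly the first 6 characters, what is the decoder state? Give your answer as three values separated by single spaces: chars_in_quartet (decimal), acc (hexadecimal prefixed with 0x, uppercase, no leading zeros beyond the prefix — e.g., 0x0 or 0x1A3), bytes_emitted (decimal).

After char 0 ('y'=50): chars_in_quartet=1 acc=0x32 bytes_emitted=0
After char 1 ('i'=34): chars_in_quartet=2 acc=0xCA2 bytes_emitted=0
After char 2 ('l'=37): chars_in_quartet=3 acc=0x328A5 bytes_emitted=0
After char 3 ('c'=28): chars_in_quartet=4 acc=0xCA295C -> emit CA 29 5C, reset; bytes_emitted=3
After char 4 ('E'=4): chars_in_quartet=1 acc=0x4 bytes_emitted=3
After char 5 ('C'=2): chars_in_quartet=2 acc=0x102 bytes_emitted=3

Answer: 2 0x102 3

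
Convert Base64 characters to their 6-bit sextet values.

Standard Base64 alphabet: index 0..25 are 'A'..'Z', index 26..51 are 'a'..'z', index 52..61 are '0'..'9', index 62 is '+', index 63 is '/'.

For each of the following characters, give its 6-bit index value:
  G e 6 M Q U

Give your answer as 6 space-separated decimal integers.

Answer: 6 30 58 12 16 20

Derivation:
'G': A..Z range, ord('G') − ord('A') = 6
'e': a..z range, 26 + ord('e') − ord('a') = 30
'6': 0..9 range, 52 + ord('6') − ord('0') = 58
'M': A..Z range, ord('M') − ord('A') = 12
'Q': A..Z range, ord('Q') − ord('A') = 16
'U': A..Z range, ord('U') − ord('A') = 20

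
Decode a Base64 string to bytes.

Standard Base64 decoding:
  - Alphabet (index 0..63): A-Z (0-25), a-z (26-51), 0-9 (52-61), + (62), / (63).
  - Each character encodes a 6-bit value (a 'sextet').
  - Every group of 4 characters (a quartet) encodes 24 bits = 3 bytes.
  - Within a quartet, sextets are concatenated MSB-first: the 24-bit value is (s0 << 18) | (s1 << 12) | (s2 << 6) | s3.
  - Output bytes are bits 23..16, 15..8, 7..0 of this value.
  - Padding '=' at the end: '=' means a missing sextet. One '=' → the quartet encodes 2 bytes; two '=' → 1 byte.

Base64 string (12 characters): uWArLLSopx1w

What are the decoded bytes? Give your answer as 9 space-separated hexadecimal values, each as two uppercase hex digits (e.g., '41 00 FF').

After char 0 ('u'=46): chars_in_quartet=1 acc=0x2E bytes_emitted=0
After char 1 ('W'=22): chars_in_quartet=2 acc=0xB96 bytes_emitted=0
After char 2 ('A'=0): chars_in_quartet=3 acc=0x2E580 bytes_emitted=0
After char 3 ('r'=43): chars_in_quartet=4 acc=0xB9602B -> emit B9 60 2B, reset; bytes_emitted=3
After char 4 ('L'=11): chars_in_quartet=1 acc=0xB bytes_emitted=3
After char 5 ('L'=11): chars_in_quartet=2 acc=0x2CB bytes_emitted=3
After char 6 ('S'=18): chars_in_quartet=3 acc=0xB2D2 bytes_emitted=3
After char 7 ('o'=40): chars_in_quartet=4 acc=0x2CB4A8 -> emit 2C B4 A8, reset; bytes_emitted=6
After char 8 ('p'=41): chars_in_quartet=1 acc=0x29 bytes_emitted=6
After char 9 ('x'=49): chars_in_quartet=2 acc=0xA71 bytes_emitted=6
After char 10 ('1'=53): chars_in_quartet=3 acc=0x29C75 bytes_emitted=6
After char 11 ('w'=48): chars_in_quartet=4 acc=0xA71D70 -> emit A7 1D 70, reset; bytes_emitted=9

Answer: B9 60 2B 2C B4 A8 A7 1D 70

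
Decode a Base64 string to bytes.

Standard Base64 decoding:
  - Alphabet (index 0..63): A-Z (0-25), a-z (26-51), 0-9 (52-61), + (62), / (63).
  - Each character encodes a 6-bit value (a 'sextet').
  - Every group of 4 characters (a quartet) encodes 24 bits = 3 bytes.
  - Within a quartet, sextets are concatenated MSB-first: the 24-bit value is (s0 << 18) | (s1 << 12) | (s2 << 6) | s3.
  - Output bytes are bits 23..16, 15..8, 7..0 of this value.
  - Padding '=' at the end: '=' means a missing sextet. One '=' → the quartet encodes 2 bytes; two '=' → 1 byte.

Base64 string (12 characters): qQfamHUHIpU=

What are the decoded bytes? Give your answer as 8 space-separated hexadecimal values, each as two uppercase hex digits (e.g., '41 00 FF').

Answer: A9 07 DA 98 75 07 22 95

Derivation:
After char 0 ('q'=42): chars_in_quartet=1 acc=0x2A bytes_emitted=0
After char 1 ('Q'=16): chars_in_quartet=2 acc=0xA90 bytes_emitted=0
After char 2 ('f'=31): chars_in_quartet=3 acc=0x2A41F bytes_emitted=0
After char 3 ('a'=26): chars_in_quartet=4 acc=0xA907DA -> emit A9 07 DA, reset; bytes_emitted=3
After char 4 ('m'=38): chars_in_quartet=1 acc=0x26 bytes_emitted=3
After char 5 ('H'=7): chars_in_quartet=2 acc=0x987 bytes_emitted=3
After char 6 ('U'=20): chars_in_quartet=3 acc=0x261D4 bytes_emitted=3
After char 7 ('H'=7): chars_in_quartet=4 acc=0x987507 -> emit 98 75 07, reset; bytes_emitted=6
After char 8 ('I'=8): chars_in_quartet=1 acc=0x8 bytes_emitted=6
After char 9 ('p'=41): chars_in_quartet=2 acc=0x229 bytes_emitted=6
After char 10 ('U'=20): chars_in_quartet=3 acc=0x8A54 bytes_emitted=6
Padding '=': partial quartet acc=0x8A54 -> emit 22 95; bytes_emitted=8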